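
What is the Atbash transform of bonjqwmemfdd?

b(1) → y(24)
o(14) → l(11)
n(13) → m(12)
j(9) → q(16)
q(16) → j(9)
w(22) → d(3)
m(12) → n(13)
e(4) → v(21)
m(12) → n(13)
f(5) → u(20)
d(3) → w(22)
d(3) → w(22)

ylmqjdnvnuww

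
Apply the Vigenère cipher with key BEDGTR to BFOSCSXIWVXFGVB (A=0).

Repeat the key across the message: BEDGTRBEDGTRBED
B(1)+B(1): 2 → C
F(5)+E(4): 9 → J
O(14)+D(3): 17 → R
S(18)+G(6): 24 → Y
C(2)+T(19): 21 → V
S(18)+R(17): 35≡9 → J
X(23)+B(1): 24 → Y
I(8)+E(4): 12 → M
W(22)+D(3): 25 → Z
V(21)+G(6): 27≡1 → B
X(23)+T(19): 42≡16 → Q
F(5)+R(17): 22 → W
G(6)+B(1): 7 → H
V(21)+E(4): 25 → Z
B(1)+D(3): 4 → E

CJRYVJYMZBQWHZE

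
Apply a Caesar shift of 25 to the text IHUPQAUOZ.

I(8): 8+25=33≡7 → H
H(7): 7+25=32≡6 → G
U(20): 20+25=45≡19 → T
P(15): 15+25=40≡14 → O
Q(16): 16+25=41≡15 → P
A(0): 0+25=25 → Z
U(20): 20+25=45≡19 → T
O(14): 14+25=39≡13 → N
Z(25): 25+25=50≡24 → Y

HGTOPZTNY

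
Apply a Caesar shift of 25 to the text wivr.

vhuq

w(22): 22+25=47≡21 → v
i(8): 8+25=33≡7 → h
v(21): 21+25=46≡20 → u
r(17): 17+25=42≡16 → q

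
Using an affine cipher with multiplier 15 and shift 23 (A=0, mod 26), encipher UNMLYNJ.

LKVGTKC

U(20): 15·20+23=323≡11 → L
N(13): 15·13+23=218≡10 → K
M(12): 15·12+23=203≡21 → V
L(11): 15·11+23=188≡6 → G
Y(24): 15·24+23=383≡19 → T
N(13): 15·13+23=218≡10 → K
J(9): 15·9+23=158≡2 → C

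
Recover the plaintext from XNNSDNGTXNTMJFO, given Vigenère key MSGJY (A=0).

LVHJFBONOPHUDWQ

Repeat the key across the ciphertext: MSGJYMSGJYMSGJY
X(23)−M(12): 11 → L
N(13)−S(18): -5≡21 → V
N(13)−G(6): 7 → H
S(18)−J(9): 9 → J
D(3)−Y(24): -21≡5 → F
N(13)−M(12): 1 → B
G(6)−S(18): -12≡14 → O
T(19)−G(6): 13 → N
X(23)−J(9): 14 → O
N(13)−Y(24): -11≡15 → P
T(19)−M(12): 7 → H
M(12)−S(18): -6≡20 → U
J(9)−G(6): 3 → D
F(5)−J(9): -4≡22 → W
O(14)−Y(24): -10≡16 → Q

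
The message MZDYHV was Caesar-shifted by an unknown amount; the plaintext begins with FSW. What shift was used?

From the crib: M(12)−F(5)=7, so the shift is 7.

7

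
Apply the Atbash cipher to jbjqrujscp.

qyqjifqhxk

j(9) → q(16)
b(1) → y(24)
j(9) → q(16)
q(16) → j(9)
r(17) → i(8)
u(20) → f(5)
j(9) → q(16)
s(18) → h(7)
c(2) → x(23)
p(15) → k(10)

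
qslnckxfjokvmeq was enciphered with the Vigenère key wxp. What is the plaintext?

uvwrfvbiusngqhb

Repeat the key across the ciphertext: wxpwxpwxpwxpwxp
q(16)−w(22): -6≡20 → u
s(18)−x(23): -5≡21 → v
l(11)−p(15): -4≡22 → w
n(13)−w(22): -9≡17 → r
c(2)−x(23): -21≡5 → f
k(10)−p(15): -5≡21 → v
x(23)−w(22): 1 → b
f(5)−x(23): -18≡8 → i
j(9)−p(15): -6≡20 → u
o(14)−w(22): -8≡18 → s
k(10)−x(23): -13≡13 → n
v(21)−p(15): 6 → g
m(12)−w(22): -10≡16 → q
e(4)−x(23): -19≡7 → h
q(16)−p(15): 1 → b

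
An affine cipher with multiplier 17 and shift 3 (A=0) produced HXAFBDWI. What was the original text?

The inverse of 17 mod 26 is 23, since 17·23=391≡1. Apply D(y)=23·(y−3) mod 26:
H(7): 23·(7−3)=92≡14 → O
X(23): 23·(23−3)=460≡18 → S
A(0): 23·(0−3)=-69≡9 → J
F(5): 23·(5−3)=46≡20 → U
B(1): 23·(1−3)=-46≡6 → G
D(3): 23·(3−3)=0 → A
W(22): 23·(22−3)=437≡21 → V
I(8): 23·(8−3)=115≡11 → L

OSJUGAVL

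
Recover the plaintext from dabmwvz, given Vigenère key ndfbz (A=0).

Repeat the key across the ciphertext: ndfbznd
d(3)−n(13): -10≡16 → q
a(0)−d(3): -3≡23 → x
b(1)−f(5): -4≡22 → w
m(12)−b(1): 11 → l
w(22)−z(25): -3≡23 → x
v(21)−n(13): 8 → i
z(25)−d(3): 22 → w

qxwlxiw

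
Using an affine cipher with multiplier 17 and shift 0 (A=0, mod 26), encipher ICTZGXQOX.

GILJYBMEB

I(8): 17·8+0=136≡6 → G
C(2): 17·2+0=34≡8 → I
T(19): 17·19+0=323≡11 → L
Z(25): 17·25+0=425≡9 → J
G(6): 17·6+0=102≡24 → Y
X(23): 17·23+0=391≡1 → B
Q(16): 17·16+0=272≡12 → M
O(14): 17·14+0=238≡4 → E
X(23): 17·23+0=391≡1 → B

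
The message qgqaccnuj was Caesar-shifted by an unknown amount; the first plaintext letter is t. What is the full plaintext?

tjtdffqxm

From the crib: q(16)−t(19)=-3≡23, so the shift is 23.
Subtract 23 from each ciphertext letter:
q(16): 16−23=-7≡19 → t
g(6): 6−23=-17≡9 → j
q(16): 16−23=-7≡19 → t
a(0): 0−23=-23≡3 → d
c(2): 2−23=-21≡5 → f
c(2): 2−23=-21≡5 → f
n(13): 13−23=-10≡16 → q
u(20): 20−23=-3≡23 → x
j(9): 9−23=-14≡12 → m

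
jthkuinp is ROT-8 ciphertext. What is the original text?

blzcmafh

j(9): 9−8=1 → b
t(19): 19−8=11 → l
h(7): 7−8=-1≡25 → z
k(10): 10−8=2 → c
u(20): 20−8=12 → m
i(8): 8−8=0 → a
n(13): 13−8=5 → f
p(15): 15−8=7 → h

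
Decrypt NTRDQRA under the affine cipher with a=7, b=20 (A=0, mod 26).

ZLHFSHM

The inverse of 7 mod 26 is 15, since 7·15=105≡1. Apply D(y)=15·(y−20) mod 26:
N(13): 15·(13−20)=-105≡25 → Z
T(19): 15·(19−20)=-15≡11 → L
R(17): 15·(17−20)=-45≡7 → H
D(3): 15·(3−20)=-255≡5 → F
Q(16): 15·(16−20)=-60≡18 → S
R(17): 15·(17−20)=-45≡7 → H
A(0): 15·(0−20)=-300≡12 → M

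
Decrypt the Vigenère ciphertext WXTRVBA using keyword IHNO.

OQGDNUN

Repeat the key across the ciphertext: IHNOIHN
W(22)−I(8): 14 → O
X(23)−H(7): 16 → Q
T(19)−N(13): 6 → G
R(17)−O(14): 3 → D
V(21)−I(8): 13 → N
B(1)−H(7): -6≡20 → U
A(0)−N(13): -13≡13 → N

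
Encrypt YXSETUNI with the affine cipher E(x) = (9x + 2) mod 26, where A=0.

KBIMRAPW

Y(24): 9·24+2=218≡10 → K
X(23): 9·23+2=209≡1 → B
S(18): 9·18+2=164≡8 → I
E(4): 9·4+2=38≡12 → M
T(19): 9·19+2=173≡17 → R
U(20): 9·20+2=182≡0 → A
N(13): 9·13+2=119≡15 → P
I(8): 9·8+2=74≡22 → W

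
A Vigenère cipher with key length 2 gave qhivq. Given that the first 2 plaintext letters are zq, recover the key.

rr

Subtract each crib letter from the matching ciphertext letter (mod 26):
q(16)−z(25)=-9≡17 → r
h(7)−q(16)=-9≡17 → r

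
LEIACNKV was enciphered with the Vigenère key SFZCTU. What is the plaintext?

TZJYJTSQ

Repeat the key across the ciphertext: SFZCTUSF
L(11)−S(18): -7≡19 → T
E(4)−F(5): -1≡25 → Z
I(8)−Z(25): -17≡9 → J
A(0)−C(2): -2≡24 → Y
C(2)−T(19): -17≡9 → J
N(13)−U(20): -7≡19 → T
K(10)−S(18): -8≡18 → S
V(21)−F(5): 16 → Q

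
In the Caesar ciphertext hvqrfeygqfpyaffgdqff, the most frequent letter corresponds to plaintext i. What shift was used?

The most frequent ciphertext letter is f (appears 6 times).
f is position 5; i is position 8.
Shift = -3≡23.

23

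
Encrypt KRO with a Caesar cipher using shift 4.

K(10): 10+4=14 → O
R(17): 17+4=21 → V
O(14): 14+4=18 → S

OVS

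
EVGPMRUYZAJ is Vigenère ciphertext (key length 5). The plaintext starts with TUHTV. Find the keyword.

Subtract each crib letter from the matching ciphertext letter (mod 26):
E(4)−T(19)=-15≡11 → L
V(21)−U(20)=1 → B
G(6)−H(7)=-1≡25 → Z
P(15)−T(19)=-4≡22 → W
M(12)−V(21)=-9≡17 → R

LBZWR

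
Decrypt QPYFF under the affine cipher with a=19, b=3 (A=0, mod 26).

The inverse of 19 mod 26 is 11, since 19·11=209≡1. Apply D(y)=11·(y−3) mod 26:
Q(16): 11·(16−3)=143≡13 → N
P(15): 11·(15−3)=132≡2 → C
Y(24): 11·(24−3)=231≡23 → X
F(5): 11·(5−3)=22 → W
F(5): 11·(5−3)=22 → W

NCXWW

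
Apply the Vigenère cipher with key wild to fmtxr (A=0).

Repeat the key across the message: wildw
f(5)+w(22): 27≡1 → b
m(12)+i(8): 20 → u
t(19)+l(11): 30≡4 → e
x(23)+d(3): 26≡0 → a
r(17)+w(22): 39≡13 → n

buean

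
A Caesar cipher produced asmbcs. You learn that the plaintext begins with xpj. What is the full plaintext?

From the crib: a(0)−x(23)=-23≡3, so the shift is 3.
Subtract 3 from each ciphertext letter:
a(0): 0−3=-3≡23 → x
s(18): 18−3=15 → p
m(12): 12−3=9 → j
b(1): 1−3=-2≡24 → y
c(2): 2−3=-1≡25 → z
s(18): 18−3=15 → p

xpjyzp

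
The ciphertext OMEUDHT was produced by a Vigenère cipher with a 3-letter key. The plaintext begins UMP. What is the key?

UAP

Subtract each crib letter from the matching ciphertext letter (mod 26):
O(14)−U(20)=-6≡20 → U
M(12)−M(12)=0 → A
E(4)−P(15)=-11≡15 → P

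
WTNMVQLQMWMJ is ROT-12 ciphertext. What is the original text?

KHBAJEZEAKAX

W(22): 22−12=10 → K
T(19): 19−12=7 → H
N(13): 13−12=1 → B
M(12): 12−12=0 → A
V(21): 21−12=9 → J
Q(16): 16−12=4 → E
L(11): 11−12=-1≡25 → Z
Q(16): 16−12=4 → E
M(12): 12−12=0 → A
W(22): 22−12=10 → K
M(12): 12−12=0 → A
J(9): 9−12=-3≡23 → X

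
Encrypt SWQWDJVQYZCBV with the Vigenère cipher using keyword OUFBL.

GQVXOXPVZKQVA

Repeat the key across the message: OUFBLOUFBLOUF
S(18)+O(14): 32≡6 → G
W(22)+U(20): 42≡16 → Q
Q(16)+F(5): 21 → V
W(22)+B(1): 23 → X
D(3)+L(11): 14 → O
J(9)+O(14): 23 → X
V(21)+U(20): 41≡15 → P
Q(16)+F(5): 21 → V
Y(24)+B(1): 25 → Z
Z(25)+L(11): 36≡10 → K
C(2)+O(14): 16 → Q
B(1)+U(20): 21 → V
V(21)+F(5): 26≡0 → A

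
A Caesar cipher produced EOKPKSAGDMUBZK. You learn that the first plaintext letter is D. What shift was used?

From the crib: E(4)−D(3)=1, so the shift is 1.

1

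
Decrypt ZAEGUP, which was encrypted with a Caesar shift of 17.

IJNPDY

Z(25): 25−17=8 → I
A(0): 0−17=-17≡9 → J
E(4): 4−17=-13≡13 → N
G(6): 6−17=-11≡15 → P
U(20): 20−17=3 → D
P(15): 15−17=-2≡24 → Y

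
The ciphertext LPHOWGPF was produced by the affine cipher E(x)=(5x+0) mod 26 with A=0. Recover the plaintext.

The inverse of 5 mod 26 is 21, since 5·21=105≡1. Apply D(y)=21·(y−0) mod 26:
L(11): 21·(11−0)=231≡23 → X
P(15): 21·(15−0)=315≡3 → D
H(7): 21·(7−0)=147≡17 → R
O(14): 21·(14−0)=294≡8 → I
W(22): 21·(22−0)=462≡20 → U
G(6): 21·(6−0)=126≡22 → W
P(15): 21·(15−0)=315≡3 → D
F(5): 21·(5−0)=105≡1 → B

XDRIUWDB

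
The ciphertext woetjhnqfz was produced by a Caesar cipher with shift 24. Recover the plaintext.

yqgvljpshb

w(22): 22−24=-2≡24 → y
o(14): 14−24=-10≡16 → q
e(4): 4−24=-20≡6 → g
t(19): 19−24=-5≡21 → v
j(9): 9−24=-15≡11 → l
h(7): 7−24=-17≡9 → j
n(13): 13−24=-11≡15 → p
q(16): 16−24=-8≡18 → s
f(5): 5−24=-19≡7 → h
z(25): 25−24=1 → b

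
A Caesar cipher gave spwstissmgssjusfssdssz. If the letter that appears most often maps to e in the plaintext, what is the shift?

14

The most frequent ciphertext letter is s (appears 11 times).
s is position 18; e is position 4.
Shift = 14.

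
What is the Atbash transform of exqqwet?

vcjjdvg

e(4) → v(21)
x(23) → c(2)
q(16) → j(9)
q(16) → j(9)
w(22) → d(3)
e(4) → v(21)
t(19) → g(6)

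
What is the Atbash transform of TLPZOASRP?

T(19) → G(6)
L(11) → O(14)
P(15) → K(10)
Z(25) → A(0)
O(14) → L(11)
A(0) → Z(25)
S(18) → H(7)
R(17) → I(8)
P(15) → K(10)

GOKALZHIK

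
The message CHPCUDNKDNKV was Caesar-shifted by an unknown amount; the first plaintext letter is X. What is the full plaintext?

From the crib: C(2)−X(23)=-21≡5, so the shift is 5.
Subtract 5 from each ciphertext letter:
C(2): 2−5=-3≡23 → X
H(7): 7−5=2 → C
P(15): 15−5=10 → K
C(2): 2−5=-3≡23 → X
U(20): 20−5=15 → P
D(3): 3−5=-2≡24 → Y
N(13): 13−5=8 → I
K(10): 10−5=5 → F
D(3): 3−5=-2≡24 → Y
N(13): 13−5=8 → I
K(10): 10−5=5 → F
V(21): 21−5=16 → Q

XCKXPYIFYIFQ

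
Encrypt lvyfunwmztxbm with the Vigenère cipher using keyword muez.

xpceghallnbay

Repeat the key across the message: muezmuezmuezm
l(11)+m(12): 23 → x
v(21)+u(20): 41≡15 → p
y(24)+e(4): 28≡2 → c
f(5)+z(25): 30≡4 → e
u(20)+m(12): 32≡6 → g
n(13)+u(20): 33≡7 → h
w(22)+e(4): 26≡0 → a
m(12)+z(25): 37≡11 → l
z(25)+m(12): 37≡11 → l
t(19)+u(20): 39≡13 → n
x(23)+e(4): 27≡1 → b
b(1)+z(25): 26≡0 → a
m(12)+m(12): 24 → y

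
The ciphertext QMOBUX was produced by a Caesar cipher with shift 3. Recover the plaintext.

Q(16): 16−3=13 → N
M(12): 12−3=9 → J
O(14): 14−3=11 → L
B(1): 1−3=-2≡24 → Y
U(20): 20−3=17 → R
X(23): 23−3=20 → U

NJLYRU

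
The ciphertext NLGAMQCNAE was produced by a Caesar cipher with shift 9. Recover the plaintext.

N(13): 13−9=4 → E
L(11): 11−9=2 → C
G(6): 6−9=-3≡23 → X
A(0): 0−9=-9≡17 → R
M(12): 12−9=3 → D
Q(16): 16−9=7 → H
C(2): 2−9=-7≡19 → T
N(13): 13−9=4 → E
A(0): 0−9=-9≡17 → R
E(4): 4−9=-5≡21 → V

ECXRDHTERV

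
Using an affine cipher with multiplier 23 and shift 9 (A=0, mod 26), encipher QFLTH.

Q(16): 23·16+9=377≡13 → N
F(5): 23·5+9=124≡20 → U
L(11): 23·11+9=262≡2 → C
T(19): 23·19+9=446≡4 → E
H(7): 23·7+9=170≡14 → O

NUCEO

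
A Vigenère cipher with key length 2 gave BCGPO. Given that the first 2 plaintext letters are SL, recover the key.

JR

Subtract each crib letter from the matching ciphertext letter (mod 26):
B(1)−S(18)=-17≡9 → J
C(2)−L(11)=-9≡17 → R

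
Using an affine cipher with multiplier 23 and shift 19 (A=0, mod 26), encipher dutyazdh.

kloztwky

d(3): 23·3+19=88≡10 → k
u(20): 23·20+19=479≡11 → l
t(19): 23·19+19=456≡14 → o
y(24): 23·24+19=571≡25 → z
a(0): 23·0+19=19 → t
z(25): 23·25+19=594≡22 → w
d(3): 23·3+19=88≡10 → k
h(7): 23·7+19=180≡24 → y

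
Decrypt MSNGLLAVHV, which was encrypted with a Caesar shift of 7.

M(12): 12−7=5 → F
S(18): 18−7=11 → L
N(13): 13−7=6 → G
G(6): 6−7=-1≡25 → Z
L(11): 11−7=4 → E
L(11): 11−7=4 → E
A(0): 0−7=-7≡19 → T
V(21): 21−7=14 → O
H(7): 7−7=0 → A
V(21): 21−7=14 → O

FLGZEETOAO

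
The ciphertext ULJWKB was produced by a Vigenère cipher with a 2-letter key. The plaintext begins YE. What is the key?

Subtract each crib letter from the matching ciphertext letter (mod 26):
U(20)−Y(24)=-4≡22 → W
L(11)−E(4)=7 → H

WH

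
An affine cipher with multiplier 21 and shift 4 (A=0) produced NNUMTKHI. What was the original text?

The inverse of 21 mod 26 is 5, since 21·5=105≡1. Apply D(y)=5·(y−4) mod 26:
N(13): 5·(13−4)=45≡19 → T
N(13): 5·(13−4)=45≡19 → T
U(20): 5·(20−4)=80≡2 → C
M(12): 5·(12−4)=40≡14 → O
T(19): 5·(19−4)=75≡23 → X
K(10): 5·(10−4)=30≡4 → E
H(7): 5·(7−4)=15 → P
I(8): 5·(8−4)=20 → U

TTCOXEPU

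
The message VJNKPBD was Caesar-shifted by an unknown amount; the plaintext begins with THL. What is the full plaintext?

THLINZB

From the crib: V(21)−T(19)=2, so the shift is 2.
Subtract 2 from each ciphertext letter:
V(21): 21−2=19 → T
J(9): 9−2=7 → H
N(13): 13−2=11 → L
K(10): 10−2=8 → I
P(15): 15−2=13 → N
B(1): 1−2=-1≡25 → Z
D(3): 3−2=1 → B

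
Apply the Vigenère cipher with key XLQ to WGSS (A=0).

TRIP

Repeat the key across the message: XLQX
W(22)+X(23): 45≡19 → T
G(6)+L(11): 17 → R
S(18)+Q(16): 34≡8 → I
S(18)+X(23): 41≡15 → P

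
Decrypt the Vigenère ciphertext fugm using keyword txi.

Repeat the key across the ciphertext: txit
f(5)−t(19): -14≡12 → m
u(20)−x(23): -3≡23 → x
g(6)−i(8): -2≡24 → y
m(12)−t(19): -7≡19 → t

mxyt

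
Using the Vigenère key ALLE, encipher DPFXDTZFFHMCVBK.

Repeat the key across the message: ALLEALLEALLEALL
D(3)+A(0): 3 → D
P(15)+L(11): 26≡0 → A
F(5)+L(11): 16 → Q
X(23)+E(4): 27≡1 → B
D(3)+A(0): 3 → D
T(19)+L(11): 30≡4 → E
Z(25)+L(11): 36≡10 → K
F(5)+E(4): 9 → J
F(5)+A(0): 5 → F
H(7)+L(11): 18 → S
M(12)+L(11): 23 → X
C(2)+E(4): 6 → G
V(21)+A(0): 21 → V
B(1)+L(11): 12 → M
K(10)+L(11): 21 → V

DAQBDEKJFSXGVMV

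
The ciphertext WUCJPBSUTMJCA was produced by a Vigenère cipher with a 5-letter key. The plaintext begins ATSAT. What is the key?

Subtract each crib letter from the matching ciphertext letter (mod 26):
W(22)−A(0)=22 → W
U(20)−T(19)=1 → B
C(2)−S(18)=-16≡10 → K
J(9)−A(0)=9 → J
P(15)−T(19)=-4≡22 → W

WBKJW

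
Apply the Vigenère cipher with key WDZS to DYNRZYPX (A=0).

Repeat the key across the message: WDZSWDZS
D(3)+W(22): 25 → Z
Y(24)+D(3): 27≡1 → B
N(13)+Z(25): 38≡12 → M
R(17)+S(18): 35≡9 → J
Z(25)+W(22): 47≡21 → V
Y(24)+D(3): 27≡1 → B
P(15)+Z(25): 40≡14 → O
X(23)+S(18): 41≡15 → P

ZBMJVBOP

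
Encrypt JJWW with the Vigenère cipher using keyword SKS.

BTOO

Repeat the key across the message: SKSS
J(9)+S(18): 27≡1 → B
J(9)+K(10): 19 → T
W(22)+S(18): 40≡14 → O
W(22)+S(18): 40≡14 → O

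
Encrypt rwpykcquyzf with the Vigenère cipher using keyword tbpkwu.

kxeigwjvnjb

Repeat the key across the message: tbpkwutbpkw
r(17)+t(19): 36≡10 → k
w(22)+b(1): 23 → x
p(15)+p(15): 30≡4 → e
y(24)+k(10): 34≡8 → i
k(10)+w(22): 32≡6 → g
c(2)+u(20): 22 → w
q(16)+t(19): 35≡9 → j
u(20)+b(1): 21 → v
y(24)+p(15): 39≡13 → n
z(25)+k(10): 35≡9 → j
f(5)+w(22): 27≡1 → b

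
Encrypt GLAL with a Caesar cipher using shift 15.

G(6): 6+15=21 → V
L(11): 11+15=26≡0 → A
A(0): 0+15=15 → P
L(11): 11+15=26≡0 → A

VAPA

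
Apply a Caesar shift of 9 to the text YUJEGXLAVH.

Y(24): 24+9=33≡7 → H
U(20): 20+9=29≡3 → D
J(9): 9+9=18 → S
E(4): 4+9=13 → N
G(6): 6+9=15 → P
X(23): 23+9=32≡6 → G
L(11): 11+9=20 → U
A(0): 0+9=9 → J
V(21): 21+9=30≡4 → E
H(7): 7+9=16 → Q

HDSNPGUJEQ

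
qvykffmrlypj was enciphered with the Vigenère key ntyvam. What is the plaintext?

dcapftzyndpx

Repeat the key across the ciphertext: ntyvamntyvam
q(16)−n(13): 3 → d
v(21)−t(19): 2 → c
y(24)−y(24): 0 → a
k(10)−v(21): -11≡15 → p
f(5)−a(0): 5 → f
f(5)−m(12): -7≡19 → t
m(12)−n(13): -1≡25 → z
r(17)−t(19): -2≡24 → y
l(11)−y(24): -13≡13 → n
y(24)−v(21): 3 → d
p(15)−a(0): 15 → p
j(9)−m(12): -3≡23 → x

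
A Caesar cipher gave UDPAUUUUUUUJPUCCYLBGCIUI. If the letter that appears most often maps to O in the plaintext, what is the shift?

6

The most frequent ciphertext letter is U (appears 10 times).
U is position 20; O is position 14.
Shift = 6.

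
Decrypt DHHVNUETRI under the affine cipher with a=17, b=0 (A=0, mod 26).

The inverse of 17 mod 26 is 23, since 17·23=391≡1. Apply D(y)=23·(y−0) mod 26:
D(3): 23·(3−0)=69≡17 → R
H(7): 23·(7−0)=161≡5 → F
H(7): 23·(7−0)=161≡5 → F
V(21): 23·(21−0)=483≡15 → P
N(13): 23·(13−0)=299≡13 → N
U(20): 23·(20−0)=460≡18 → S
E(4): 23·(4−0)=92≡14 → O
T(19): 23·(19−0)=437≡21 → V
R(17): 23·(17−0)=391≡1 → B
I(8): 23·(8−0)=184≡2 → C

RFFPNSOVBC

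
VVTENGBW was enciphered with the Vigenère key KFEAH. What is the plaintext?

LQPEGWWS

Repeat the key across the ciphertext: KFEAHKFE
V(21)−K(10): 11 → L
V(21)−F(5): 16 → Q
T(19)−E(4): 15 → P
E(4)−A(0): 4 → E
N(13)−H(7): 6 → G
G(6)−K(10): -4≡22 → W
B(1)−F(5): -4≡22 → W
W(22)−E(4): 18 → S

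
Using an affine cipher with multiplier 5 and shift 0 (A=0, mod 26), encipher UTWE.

WRGU

U(20): 5·20+0=100≡22 → W
T(19): 5·19+0=95≡17 → R
W(22): 5·22+0=110≡6 → G
E(4): 5·4+0=20 → U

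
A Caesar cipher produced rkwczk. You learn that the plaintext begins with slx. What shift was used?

From the crib: r(17)−s(18)=-1≡25, so the shift is 25.

25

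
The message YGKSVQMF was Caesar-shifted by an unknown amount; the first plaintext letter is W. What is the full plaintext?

From the crib: Y(24)−W(22)=2, so the shift is 2.
Subtract 2 from each ciphertext letter:
Y(24): 24−2=22 → W
G(6): 6−2=4 → E
K(10): 10−2=8 → I
S(18): 18−2=16 → Q
V(21): 21−2=19 → T
Q(16): 16−2=14 → O
M(12): 12−2=10 → K
F(5): 5−2=3 → D

WEIQTOKD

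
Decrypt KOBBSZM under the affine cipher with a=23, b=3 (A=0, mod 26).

PFSSVKX

The inverse of 23 mod 26 is 17, since 23·17=391≡1. Apply D(y)=17·(y−3) mod 26:
K(10): 17·(10−3)=119≡15 → P
O(14): 17·(14−3)=187≡5 → F
B(1): 17·(1−3)=-34≡18 → S
B(1): 17·(1−3)=-34≡18 → S
S(18): 17·(18−3)=255≡21 → V
Z(25): 17·(25−3)=374≡10 → K
M(12): 17·(12−3)=153≡23 → X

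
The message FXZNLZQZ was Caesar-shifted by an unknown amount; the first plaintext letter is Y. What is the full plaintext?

From the crib: F(5)−Y(24)=-19≡7, so the shift is 7.
Subtract 7 from each ciphertext letter:
F(5): 5−7=-2≡24 → Y
X(23): 23−7=16 → Q
Z(25): 25−7=18 → S
N(13): 13−7=6 → G
L(11): 11−7=4 → E
Z(25): 25−7=18 → S
Q(16): 16−7=9 → J
Z(25): 25−7=18 → S

YQSGESJS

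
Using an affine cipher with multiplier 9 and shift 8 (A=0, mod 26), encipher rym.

r(17): 9·17+8=161≡5 → f
y(24): 9·24+8=224≡16 → q
m(12): 9·12+8=116≡12 → m

fqm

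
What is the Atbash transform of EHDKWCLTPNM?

VSWPDXOGKMN

E(4) → V(21)
H(7) → S(18)
D(3) → W(22)
K(10) → P(15)
W(22) → D(3)
C(2) → X(23)
L(11) → O(14)
T(19) → G(6)
P(15) → K(10)
N(13) → M(12)
M(12) → N(13)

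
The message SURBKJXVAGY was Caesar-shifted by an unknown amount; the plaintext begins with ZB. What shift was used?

19

From the crib: S(18)−Z(25)=-7≡19, so the shift is 19.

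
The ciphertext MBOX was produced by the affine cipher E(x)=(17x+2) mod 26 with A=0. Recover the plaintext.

WDQP

The inverse of 17 mod 26 is 23, since 17·23=391≡1. Apply D(y)=23·(y−2) mod 26:
M(12): 23·(12−2)=230≡22 → W
B(1): 23·(1−2)=-23≡3 → D
O(14): 23·(14−2)=276≡16 → Q
X(23): 23·(23−2)=483≡15 → P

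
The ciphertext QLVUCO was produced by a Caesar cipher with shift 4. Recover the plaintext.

Q(16): 16−4=12 → M
L(11): 11−4=7 → H
V(21): 21−4=17 → R
U(20): 20−4=16 → Q
C(2): 2−4=-2≡24 → Y
O(14): 14−4=10 → K

MHRQYK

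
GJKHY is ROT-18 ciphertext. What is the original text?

ORSPG

G(6): 6−18=-12≡14 → O
J(9): 9−18=-9≡17 → R
K(10): 10−18=-8≡18 → S
H(7): 7−18=-11≡15 → P
Y(24): 24−18=6 → G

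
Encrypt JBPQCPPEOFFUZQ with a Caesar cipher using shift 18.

BTHIUHHWGXXMRI

J(9): 9+18=27≡1 → B
B(1): 1+18=19 → T
P(15): 15+18=33≡7 → H
Q(16): 16+18=34≡8 → I
C(2): 2+18=20 → U
P(15): 15+18=33≡7 → H
P(15): 15+18=33≡7 → H
E(4): 4+18=22 → W
O(14): 14+18=32≡6 → G
F(5): 5+18=23 → X
F(5): 5+18=23 → X
U(20): 20+18=38≡12 → M
Z(25): 25+18=43≡17 → R
Q(16): 16+18=34≡8 → I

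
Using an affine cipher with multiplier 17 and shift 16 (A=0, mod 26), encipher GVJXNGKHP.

OJNRDOEFL

G(6): 17·6+16=118≡14 → O
V(21): 17·21+16=373≡9 → J
J(9): 17·9+16=169≡13 → N
X(23): 17·23+16=407≡17 → R
N(13): 17·13+16=237≡3 → D
G(6): 17·6+16=118≡14 → O
K(10): 17·10+16=186≡4 → E
H(7): 17·7+16=135≡5 → F
P(15): 17·15+16=271≡11 → L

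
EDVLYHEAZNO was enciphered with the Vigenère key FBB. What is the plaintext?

ZCUGXGZZYIN

Repeat the key across the ciphertext: FBBFBBFBBFB
E(4)−F(5): -1≡25 → Z
D(3)−B(1): 2 → C
V(21)−B(1): 20 → U
L(11)−F(5): 6 → G
Y(24)−B(1): 23 → X
H(7)−B(1): 6 → G
E(4)−F(5): -1≡25 → Z
A(0)−B(1): -1≡25 → Z
Z(25)−B(1): 24 → Y
N(13)−F(5): 8 → I
O(14)−B(1): 13 → N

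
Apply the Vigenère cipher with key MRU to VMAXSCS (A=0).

HDUJJWE

Repeat the key across the message: MRUMRUM
V(21)+M(12): 33≡7 → H
M(12)+R(17): 29≡3 → D
A(0)+U(20): 20 → U
X(23)+M(12): 35≡9 → J
S(18)+R(17): 35≡9 → J
C(2)+U(20): 22 → W
S(18)+M(12): 30≡4 → E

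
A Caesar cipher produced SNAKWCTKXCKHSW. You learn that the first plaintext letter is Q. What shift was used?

2

From the crib: S(18)−Q(16)=2, so the shift is 2.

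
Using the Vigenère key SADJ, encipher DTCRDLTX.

VTFAVLWG

Repeat the key across the message: SADJSADJ
D(3)+S(18): 21 → V
T(19)+A(0): 19 → T
C(2)+D(3): 5 → F
R(17)+J(9): 26≡0 → A
D(3)+S(18): 21 → V
L(11)+A(0): 11 → L
T(19)+D(3): 22 → W
X(23)+J(9): 32≡6 → G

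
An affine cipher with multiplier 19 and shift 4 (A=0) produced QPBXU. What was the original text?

CRTBU

The inverse of 19 mod 26 is 11, since 19·11=209≡1. Apply D(y)=11·(y−4) mod 26:
Q(16): 11·(16−4)=132≡2 → C
P(15): 11·(15−4)=121≡17 → R
B(1): 11·(1−4)=-33≡19 → T
X(23): 11·(23−4)=209≡1 → B
U(20): 11·(20−4)=176≡20 → U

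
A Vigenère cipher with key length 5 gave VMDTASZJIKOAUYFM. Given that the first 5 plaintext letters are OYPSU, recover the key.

Subtract each crib letter from the matching ciphertext letter (mod 26):
V(21)−O(14)=7 → H
M(12)−Y(24)=-12≡14 → O
D(3)−P(15)=-12≡14 → O
T(19)−S(18)=1 → B
A(0)−U(20)=-20≡6 → G

HOOBG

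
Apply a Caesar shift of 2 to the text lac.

nce

l(11): 11+2=13 → n
a(0): 0+2=2 → c
c(2): 2+2=4 → e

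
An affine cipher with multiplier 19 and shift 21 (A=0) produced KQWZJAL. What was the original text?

The inverse of 19 mod 26 is 11, since 19·11=209≡1. Apply D(y)=11·(y−21) mod 26:
K(10): 11·(10−21)=-121≡9 → J
Q(16): 11·(16−21)=-55≡23 → X
W(22): 11·(22−21)=11 → L
Z(25): 11·(25−21)=44≡18 → S
J(9): 11·(9−21)=-132≡24 → Y
A(0): 11·(0−21)=-231≡3 → D
L(11): 11·(11−21)=-110≡20 → U

JXLSYDU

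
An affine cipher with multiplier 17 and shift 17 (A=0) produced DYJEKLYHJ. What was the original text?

The inverse of 17 mod 26 is 23, since 17·23=391≡1. Apply D(y)=23·(y−17) mod 26:
D(3): 23·(3−17)=-322≡16 → Q
Y(24): 23·(24−17)=161≡5 → F
J(9): 23·(9−17)=-184≡24 → Y
E(4): 23·(4−17)=-299≡13 → N
K(10): 23·(10−17)=-161≡21 → V
L(11): 23·(11−17)=-138≡18 → S
Y(24): 23·(24−17)=161≡5 → F
H(7): 23·(7−17)=-230≡4 → E
J(9): 23·(9−17)=-184≡24 → Y

QFYNVSFEY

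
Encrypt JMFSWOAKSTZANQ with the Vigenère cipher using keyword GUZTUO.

PGELQCGERMTOTK

Repeat the key across the message: GUZTUOGUZTUOGU
J(9)+G(6): 15 → P
M(12)+U(20): 32≡6 → G
F(5)+Z(25): 30≡4 → E
S(18)+T(19): 37≡11 → L
W(22)+U(20): 42≡16 → Q
O(14)+O(14): 28≡2 → C
A(0)+G(6): 6 → G
K(10)+U(20): 30≡4 → E
S(18)+Z(25): 43≡17 → R
T(19)+T(19): 38≡12 → M
Z(25)+U(20): 45≡19 → T
A(0)+O(14): 14 → O
N(13)+G(6): 19 → T
Q(16)+U(20): 36≡10 → K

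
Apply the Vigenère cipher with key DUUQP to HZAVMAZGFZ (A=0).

Repeat the key across the message: DUUQPDUUQP
H(7)+D(3): 10 → K
Z(25)+U(20): 45≡19 → T
A(0)+U(20): 20 → U
V(21)+Q(16): 37≡11 → L
M(12)+P(15): 27≡1 → B
A(0)+D(3): 3 → D
Z(25)+U(20): 45≡19 → T
G(6)+U(20): 26≡0 → A
F(5)+Q(16): 21 → V
Z(25)+P(15): 40≡14 → O

KTULBDTAVO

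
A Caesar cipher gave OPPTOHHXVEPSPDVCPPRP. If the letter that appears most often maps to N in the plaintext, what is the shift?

The most frequent ciphertext letter is P (appears 7 times).
P is position 15; N is position 13.
Shift = 2.

2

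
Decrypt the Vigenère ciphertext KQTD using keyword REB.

TMSM

Repeat the key across the ciphertext: REBR
K(10)−R(17): -7≡19 → T
Q(16)−E(4): 12 → M
T(19)−B(1): 18 → S
D(3)−R(17): -14≡12 → M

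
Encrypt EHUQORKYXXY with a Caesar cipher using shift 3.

E(4): 4+3=7 → H
H(7): 7+3=10 → K
U(20): 20+3=23 → X
Q(16): 16+3=19 → T
O(14): 14+3=17 → R
R(17): 17+3=20 → U
K(10): 10+3=13 → N
Y(24): 24+3=27≡1 → B
X(23): 23+3=26≡0 → A
X(23): 23+3=26≡0 → A
Y(24): 24+3=27≡1 → B

HKXTRUNBAAB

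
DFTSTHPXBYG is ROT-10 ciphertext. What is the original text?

TVJIJXFNROW

D(3): 3−10=-7≡19 → T
F(5): 5−10=-5≡21 → V
T(19): 19−10=9 → J
S(18): 18−10=8 → I
T(19): 19−10=9 → J
H(7): 7−10=-3≡23 → X
P(15): 15−10=5 → F
X(23): 23−10=13 → N
B(1): 1−10=-9≡17 → R
Y(24): 24−10=14 → O
G(6): 6−10=-4≡22 → W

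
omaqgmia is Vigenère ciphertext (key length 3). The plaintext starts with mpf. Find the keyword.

Subtract each crib letter from the matching ciphertext letter (mod 26):
o(14)−m(12)=2 → c
m(12)−p(15)=-3≡23 → x
a(0)−f(5)=-5≡21 → v

cxv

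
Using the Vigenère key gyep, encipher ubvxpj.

Repeat the key across the message: gyepgy
u(20)+g(6): 26≡0 → a
b(1)+y(24): 25 → z
v(21)+e(4): 25 → z
x(23)+p(15): 38≡12 → m
p(15)+g(6): 21 → v
j(9)+y(24): 33≡7 → h

azzmvh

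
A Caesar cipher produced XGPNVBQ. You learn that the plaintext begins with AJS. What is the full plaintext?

AJSQYET

From the crib: X(23)−A(0)=23, so the shift is 23.
Subtract 23 from each ciphertext letter:
X(23): 23−23=0 → A
G(6): 6−23=-17≡9 → J
P(15): 15−23=-8≡18 → S
N(13): 13−23=-10≡16 → Q
V(21): 21−23=-2≡24 → Y
B(1): 1−23=-22≡4 → E
Q(16): 16−23=-7≡19 → T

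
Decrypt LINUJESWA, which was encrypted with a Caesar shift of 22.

PMRYNIWAE

L(11): 11−22=-11≡15 → P
I(8): 8−22=-14≡12 → M
N(13): 13−22=-9≡17 → R
U(20): 20−22=-2≡24 → Y
J(9): 9−22=-13≡13 → N
E(4): 4−22=-18≡8 → I
S(18): 18−22=-4≡22 → W
W(22): 22−22=0 → A
A(0): 0−22=-22≡4 → E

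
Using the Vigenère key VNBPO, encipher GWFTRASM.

Repeat the key across the message: VNBPOVNB
G(6)+V(21): 27≡1 → B
W(22)+N(13): 35≡9 → J
F(5)+B(1): 6 → G
T(19)+P(15): 34≡8 → I
R(17)+O(14): 31≡5 → F
A(0)+V(21): 21 → V
S(18)+N(13): 31≡5 → F
M(12)+B(1): 13 → N

BJGIFVFN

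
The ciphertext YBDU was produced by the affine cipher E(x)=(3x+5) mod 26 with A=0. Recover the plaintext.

The inverse of 3 mod 26 is 9, since 3·9=27≡1. Apply D(y)=9·(y−5) mod 26:
Y(24): 9·(24−5)=171≡15 → P
B(1): 9·(1−5)=-36≡16 → Q
D(3): 9·(3−5)=-18≡8 → I
U(20): 9·(20−5)=135≡5 → F

PQIF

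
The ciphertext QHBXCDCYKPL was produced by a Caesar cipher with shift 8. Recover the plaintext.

IZTPUVUQCHD

Q(16): 16−8=8 → I
H(7): 7−8=-1≡25 → Z
B(1): 1−8=-7≡19 → T
X(23): 23−8=15 → P
C(2): 2−8=-6≡20 → U
D(3): 3−8=-5≡21 → V
C(2): 2−8=-6≡20 → U
Y(24): 24−8=16 → Q
K(10): 10−8=2 → C
P(15): 15−8=7 → H
L(11): 11−8=3 → D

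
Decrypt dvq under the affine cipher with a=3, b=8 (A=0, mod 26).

The inverse of 3 mod 26 is 9, since 3·9=27≡1. Apply D(y)=9·(y−8) mod 26:
d(3): 9·(3−8)=-45≡7 → h
v(21): 9·(21−8)=117≡13 → n
q(16): 9·(16−8)=72≡20 → u

hnu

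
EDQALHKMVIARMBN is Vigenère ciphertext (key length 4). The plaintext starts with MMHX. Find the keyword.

SRJD

Subtract each crib letter from the matching ciphertext letter (mod 26):
E(4)−M(12)=-8≡18 → S
D(3)−M(12)=-9≡17 → R
Q(16)−H(7)=9 → J
A(0)−X(23)=-23≡3 → D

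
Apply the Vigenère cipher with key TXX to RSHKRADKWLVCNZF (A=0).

Repeat the key across the message: TXXTXXTXXTXXTXX
R(17)+T(19): 36≡10 → K
S(18)+X(23): 41≡15 → P
H(7)+X(23): 30≡4 → E
K(10)+T(19): 29≡3 → D
R(17)+X(23): 40≡14 → O
A(0)+X(23): 23 → X
D(3)+T(19): 22 → W
K(10)+X(23): 33≡7 → H
W(22)+X(23): 45≡19 → T
L(11)+T(19): 30≡4 → E
V(21)+X(23): 44≡18 → S
C(2)+X(23): 25 → Z
N(13)+T(19): 32≡6 → G
Z(25)+X(23): 48≡22 → W
F(5)+X(23): 28≡2 → C

KPEDOXWHTESZGWC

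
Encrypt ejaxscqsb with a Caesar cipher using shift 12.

e(4): 4+12=16 → q
j(9): 9+12=21 → v
a(0): 0+12=12 → m
x(23): 23+12=35≡9 → j
s(18): 18+12=30≡4 → e
c(2): 2+12=14 → o
q(16): 16+12=28≡2 → c
s(18): 18+12=30≡4 → e
b(1): 1+12=13 → n

qvmjeocen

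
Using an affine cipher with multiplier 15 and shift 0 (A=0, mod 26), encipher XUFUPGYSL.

X(23): 15·23+0=345≡7 → H
U(20): 15·20+0=300≡14 → O
F(5): 15·5+0=75≡23 → X
U(20): 15·20+0=300≡14 → O
P(15): 15·15+0=225≡17 → R
G(6): 15·6+0=90≡12 → M
Y(24): 15·24+0=360≡22 → W
S(18): 15·18+0=270≡10 → K
L(11): 15·11+0=165≡9 → J

HOXORMWKJ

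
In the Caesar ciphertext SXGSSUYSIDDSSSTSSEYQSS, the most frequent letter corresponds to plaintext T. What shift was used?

The most frequent ciphertext letter is S (appears 11 times).
S is position 18; T is position 19.
Shift = -1≡25.

25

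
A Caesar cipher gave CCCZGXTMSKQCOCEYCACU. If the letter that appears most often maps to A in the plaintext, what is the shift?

The most frequent ciphertext letter is C (appears 7 times).
C is position 2; A is position 0.
Shift = 2.

2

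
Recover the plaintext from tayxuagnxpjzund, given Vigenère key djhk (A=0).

Repeat the key across the ciphertext: djhkdjhkdjhkdjh
t(19)−d(3): 16 → q
a(0)−j(9): -9≡17 → r
y(24)−h(7): 17 → r
x(23)−k(10): 13 → n
u(20)−d(3): 17 → r
a(0)−j(9): -9≡17 → r
g(6)−h(7): -1≡25 → z
n(13)−k(10): 3 → d
x(23)−d(3): 20 → u
p(15)−j(9): 6 → g
j(9)−h(7): 2 → c
z(25)−k(10): 15 → p
u(20)−d(3): 17 → r
n(13)−j(9): 4 → e
d(3)−h(7): -4≡22 → w

qrrnrrzdugcprew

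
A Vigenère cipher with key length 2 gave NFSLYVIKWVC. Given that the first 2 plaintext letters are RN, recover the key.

Subtract each crib letter from the matching ciphertext letter (mod 26):
N(13)−R(17)=-4≡22 → W
F(5)−N(13)=-8≡18 → S

WS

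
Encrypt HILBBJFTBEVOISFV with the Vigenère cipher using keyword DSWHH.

KAHIIMXPILYGEZMY

Repeat the key across the message: DSWHHDSWHHDSWHHD
H(7)+D(3): 10 → K
I(8)+S(18): 26≡0 → A
L(11)+W(22): 33≡7 → H
B(1)+H(7): 8 → I
B(1)+H(7): 8 → I
J(9)+D(3): 12 → M
F(5)+S(18): 23 → X
T(19)+W(22): 41≡15 → P
B(1)+H(7): 8 → I
E(4)+H(7): 11 → L
V(21)+D(3): 24 → Y
O(14)+S(18): 32≡6 → G
I(8)+W(22): 30≡4 → E
S(18)+H(7): 25 → Z
F(5)+H(7): 12 → M
V(21)+D(3): 24 → Y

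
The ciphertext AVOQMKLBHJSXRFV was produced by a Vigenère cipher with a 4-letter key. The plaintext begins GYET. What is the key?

UXKX

Subtract each crib letter from the matching ciphertext letter (mod 26):
A(0)−G(6)=-6≡20 → U
V(21)−Y(24)=-3≡23 → X
O(14)−E(4)=10 → K
Q(16)−T(19)=-3≡23 → X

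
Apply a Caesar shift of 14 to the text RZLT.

FNZH

R(17): 17+14=31≡5 → F
Z(25): 25+14=39≡13 → N
L(11): 11+14=25 → Z
T(19): 19+14=33≡7 → H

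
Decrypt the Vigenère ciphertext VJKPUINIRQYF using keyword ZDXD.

Repeat the key across the ciphertext: ZDXDZDXDZDXD
V(21)−Z(25): -4≡22 → W
J(9)−D(3): 6 → G
K(10)−X(23): -13≡13 → N
P(15)−D(3): 12 → M
U(20)−Z(25): -5≡21 → V
I(8)−D(3): 5 → F
N(13)−X(23): -10≡16 → Q
I(8)−D(3): 5 → F
R(17)−Z(25): -8≡18 → S
Q(16)−D(3): 13 → N
Y(24)−X(23): 1 → B
F(5)−D(3): 2 → C

WGNMVFQFSNBC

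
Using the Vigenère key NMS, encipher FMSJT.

SYKWF

Repeat the key across the message: NMSNM
F(5)+N(13): 18 → S
M(12)+M(12): 24 → Y
S(18)+S(18): 36≡10 → K
J(9)+N(13): 22 → W
T(19)+M(12): 31≡5 → F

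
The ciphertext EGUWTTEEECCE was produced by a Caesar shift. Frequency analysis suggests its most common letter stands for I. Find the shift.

The most frequent ciphertext letter is E (appears 5 times).
E is position 4; I is position 8.
Shift = -4≡22.

22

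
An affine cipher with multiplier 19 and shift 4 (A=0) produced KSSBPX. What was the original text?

OYYTRB

The inverse of 19 mod 26 is 11, since 19·11=209≡1. Apply D(y)=11·(y−4) mod 26:
K(10): 11·(10−4)=66≡14 → O
S(18): 11·(18−4)=154≡24 → Y
S(18): 11·(18−4)=154≡24 → Y
B(1): 11·(1−4)=-33≡19 → T
P(15): 11·(15−4)=121≡17 → R
X(23): 11·(23−4)=209≡1 → B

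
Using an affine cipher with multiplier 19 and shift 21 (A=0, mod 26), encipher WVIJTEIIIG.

XERKSTRRRF

W(22): 19·22+21=439≡23 → X
V(21): 19·21+21=420≡4 → E
I(8): 19·8+21=173≡17 → R
J(9): 19·9+21=192≡10 → K
T(19): 19·19+21=382≡18 → S
E(4): 19·4+21=97≡19 → T
I(8): 19·8+21=173≡17 → R
I(8): 19·8+21=173≡17 → R
I(8): 19·8+21=173≡17 → R
G(6): 19·6+21=135≡5 → F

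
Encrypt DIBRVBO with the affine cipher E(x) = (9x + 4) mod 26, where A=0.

FYNBLNA

D(3): 9·3+4=31≡5 → F
I(8): 9·8+4=76≡24 → Y
B(1): 9·1+4=13 → N
R(17): 9·17+4=157≡1 → B
V(21): 9·21+4=193≡11 → L
B(1): 9·1+4=13 → N
O(14): 9·14+4=130≡0 → A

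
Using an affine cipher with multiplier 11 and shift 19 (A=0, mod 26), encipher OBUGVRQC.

REFHQYNP

O(14): 11·14+19=173≡17 → R
B(1): 11·1+19=30≡4 → E
U(20): 11·20+19=239≡5 → F
G(6): 11·6+19=85≡7 → H
V(21): 11·21+19=250≡16 → Q
R(17): 11·17+19=206≡24 → Y
Q(16): 11·16+19=195≡13 → N
C(2): 11·2+19=41≡15 → P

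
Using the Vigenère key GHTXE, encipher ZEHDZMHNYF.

Repeat the key across the message: GHTXEGHTXE
Z(25)+G(6): 31≡5 → F
E(4)+H(7): 11 → L
H(7)+T(19): 26≡0 → A
D(3)+X(23): 26≡0 → A
Z(25)+E(4): 29≡3 → D
M(12)+G(6): 18 → S
H(7)+H(7): 14 → O
N(13)+T(19): 32≡6 → G
Y(24)+X(23): 47≡21 → V
F(5)+E(4): 9 → J

FLAADSOGVJ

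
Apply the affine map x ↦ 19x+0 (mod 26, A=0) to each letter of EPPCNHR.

YZZMNDL

E(4): 19·4+0=76≡24 → Y
P(15): 19·15+0=285≡25 → Z
P(15): 19·15+0=285≡25 → Z
C(2): 19·2+0=38≡12 → M
N(13): 19·13+0=247≡13 → N
H(7): 19·7+0=133≡3 → D
R(17): 19·17+0=323≡11 → L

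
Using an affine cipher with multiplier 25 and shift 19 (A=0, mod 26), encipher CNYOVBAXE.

C(2): 25·2+19=69≡17 → R
N(13): 25·13+19=344≡6 → G
Y(24): 25·24+19=619≡21 → V
O(14): 25·14+19=369≡5 → F
V(21): 25·21+19=544≡24 → Y
B(1): 25·1+19=44≡18 → S
A(0): 25·0+19=19 → T
X(23): 25·23+19=594≡22 → W
E(4): 25·4+19=119≡15 → P

RGVFYSTWP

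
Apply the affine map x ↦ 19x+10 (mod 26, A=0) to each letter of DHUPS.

D(3): 19·3+10=67≡15 → P
H(7): 19·7+10=143≡13 → N
U(20): 19·20+10=390≡0 → A
P(15): 19·15+10=295≡9 → J
S(18): 19·18+10=352≡14 → O

PNAJO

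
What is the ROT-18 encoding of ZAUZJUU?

Z(25): 25+18=43≡17 → R
A(0): 0+18=18 → S
U(20): 20+18=38≡12 → M
Z(25): 25+18=43≡17 → R
J(9): 9+18=27≡1 → B
U(20): 20+18=38≡12 → M
U(20): 20+18=38≡12 → M

RSMRBMM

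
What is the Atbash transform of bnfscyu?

b(1) → y(24)
n(13) → m(12)
f(5) → u(20)
s(18) → h(7)
c(2) → x(23)
y(24) → b(1)
u(20) → f(5)

ymuhxbf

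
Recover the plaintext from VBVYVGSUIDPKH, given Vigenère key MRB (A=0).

JKUMEFGDHRYJV

Repeat the key across the ciphertext: MRBMRBMRBMRBM
V(21)−M(12): 9 → J
B(1)−R(17): -16≡10 → K
V(21)−B(1): 20 → U
Y(24)−M(12): 12 → M
V(21)−R(17): 4 → E
G(6)−B(1): 5 → F
S(18)−M(12): 6 → G
U(20)−R(17): 3 → D
I(8)−B(1): 7 → H
D(3)−M(12): -9≡17 → R
P(15)−R(17): -2≡24 → Y
K(10)−B(1): 9 → J
H(7)−M(12): -5≡21 → V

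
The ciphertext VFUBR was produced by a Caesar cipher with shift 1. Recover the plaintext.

UETAQ

V(21): 21−1=20 → U
F(5): 5−1=4 → E
U(20): 20−1=19 → T
B(1): 1−1=0 → A
R(17): 17−1=16 → Q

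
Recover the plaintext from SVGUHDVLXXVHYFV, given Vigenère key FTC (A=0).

Repeat the key across the ciphertext: FTCFTCFTCFTCFTC
S(18)−F(5): 13 → N
V(21)−T(19): 2 → C
G(6)−C(2): 4 → E
U(20)−F(5): 15 → P
H(7)−T(19): -12≡14 → O
D(3)−C(2): 1 → B
V(21)−F(5): 16 → Q
L(11)−T(19): -8≡18 → S
X(23)−C(2): 21 → V
X(23)−F(5): 18 → S
V(21)−T(19): 2 → C
H(7)−C(2): 5 → F
Y(24)−F(5): 19 → T
F(5)−T(19): -14≡12 → M
V(21)−C(2): 19 → T

NCEPOBQSVSCFTMT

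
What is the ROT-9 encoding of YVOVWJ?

Y(24): 24+9=33≡7 → H
V(21): 21+9=30≡4 → E
O(14): 14+9=23 → X
V(21): 21+9=30≡4 → E
W(22): 22+9=31≡5 → F
J(9): 9+9=18 → S

HEXEFS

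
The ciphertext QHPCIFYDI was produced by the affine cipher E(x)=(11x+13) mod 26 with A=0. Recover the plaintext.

The inverse of 11 mod 26 is 19, since 11·19=209≡1. Apply D(y)=19·(y−13) mod 26:
Q(16): 19·(16−13)=57≡5 → F
H(7): 19·(7−13)=-114≡16 → Q
P(15): 19·(15−13)=38≡12 → M
C(2): 19·(2−13)=-209≡25 → Z
I(8): 19·(8−13)=-95≡9 → J
F(5): 19·(5−13)=-152≡4 → E
Y(24): 19·(24−13)=209≡1 → B
D(3): 19·(3−13)=-190≡18 → S
I(8): 19·(8−13)=-95≡9 → J

FQMZJEBSJ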